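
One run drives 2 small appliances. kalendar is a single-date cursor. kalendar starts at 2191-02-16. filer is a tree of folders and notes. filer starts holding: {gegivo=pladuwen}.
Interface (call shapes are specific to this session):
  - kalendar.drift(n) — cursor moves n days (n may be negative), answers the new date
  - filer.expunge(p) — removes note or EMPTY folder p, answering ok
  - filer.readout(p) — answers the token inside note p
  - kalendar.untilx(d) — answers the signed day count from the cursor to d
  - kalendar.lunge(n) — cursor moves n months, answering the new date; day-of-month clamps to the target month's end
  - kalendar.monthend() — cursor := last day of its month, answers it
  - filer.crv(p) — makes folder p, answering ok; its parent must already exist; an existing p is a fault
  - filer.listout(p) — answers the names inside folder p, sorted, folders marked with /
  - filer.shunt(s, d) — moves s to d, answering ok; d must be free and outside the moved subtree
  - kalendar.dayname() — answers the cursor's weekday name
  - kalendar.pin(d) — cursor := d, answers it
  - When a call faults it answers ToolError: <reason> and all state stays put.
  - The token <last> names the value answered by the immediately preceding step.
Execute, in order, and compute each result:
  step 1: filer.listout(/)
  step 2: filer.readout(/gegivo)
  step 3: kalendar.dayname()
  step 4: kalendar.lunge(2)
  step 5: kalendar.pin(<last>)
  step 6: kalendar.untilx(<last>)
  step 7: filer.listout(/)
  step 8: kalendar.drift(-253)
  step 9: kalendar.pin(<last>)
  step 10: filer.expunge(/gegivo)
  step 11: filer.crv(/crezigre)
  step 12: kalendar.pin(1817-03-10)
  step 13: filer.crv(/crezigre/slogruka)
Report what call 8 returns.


Answer: 2190-08-06

Derivation:
·→ filer.listout(/)
·← [gegivo]
·→ filer.readout(/gegivo)
·← pladuwen
·→ kalendar.dayname()
·← Wednesday
·→ kalendar.lunge(2)
·← 2191-04-16
·→ kalendar.pin(<last>)
·← 2191-04-16
·→ kalendar.untilx(<last>)
·← 0
·→ filer.listout(/)
·← [gegivo]
·→ kalendar.drift(-253)
·← 2190-08-06
·→ kalendar.pin(<last>)
·← 2190-08-06
·→ filer.expunge(/gegivo)
·← ok
·→ filer.crv(/crezigre)
·← ok
·→ kalendar.pin(1817-03-10)
·← 1817-03-10
·→ filer.crv(/crezigre/slogruka)
·← ok


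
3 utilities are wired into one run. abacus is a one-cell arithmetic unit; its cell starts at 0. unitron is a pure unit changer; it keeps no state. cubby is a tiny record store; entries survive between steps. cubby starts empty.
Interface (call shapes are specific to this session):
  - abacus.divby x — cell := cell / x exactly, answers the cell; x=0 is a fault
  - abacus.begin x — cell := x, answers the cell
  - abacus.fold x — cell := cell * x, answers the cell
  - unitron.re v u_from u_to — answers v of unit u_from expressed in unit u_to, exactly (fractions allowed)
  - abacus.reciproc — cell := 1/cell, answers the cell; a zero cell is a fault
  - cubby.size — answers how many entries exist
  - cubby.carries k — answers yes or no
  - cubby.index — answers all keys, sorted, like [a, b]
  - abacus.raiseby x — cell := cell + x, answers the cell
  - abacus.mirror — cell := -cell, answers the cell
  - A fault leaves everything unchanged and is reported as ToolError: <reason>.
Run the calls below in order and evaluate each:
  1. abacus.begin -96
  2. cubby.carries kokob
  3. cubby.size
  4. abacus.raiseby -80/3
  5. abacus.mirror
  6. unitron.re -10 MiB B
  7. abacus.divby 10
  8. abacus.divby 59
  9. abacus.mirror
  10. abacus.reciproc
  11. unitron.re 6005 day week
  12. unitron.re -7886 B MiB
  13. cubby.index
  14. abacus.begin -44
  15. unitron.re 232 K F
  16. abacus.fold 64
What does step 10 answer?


Answer: -885/184

Derivation:
Act: begin[x=-96]
Obs: -96
Act: carries[k=kokob]
Obs: no
Act: size[]
Obs: 0
Act: raiseby[x=-80/3]
Obs: -368/3
Act: mirror[]
Obs: 368/3
Act: re[v=-10; u_from=MiB; u_to=B]
Obs: -10485760
Act: divby[x=10]
Obs: 184/15
Act: divby[x=59]
Obs: 184/885
Act: mirror[]
Obs: -184/885
Act: reciproc[]
Obs: -885/184
Act: re[v=6005; u_from=day; u_to=week]
Obs: 6005/7
Act: re[v=-7886; u_from=B; u_to=MiB]
Obs: -3943/524288
Act: index[]
Obs: []
Act: begin[x=-44]
Obs: -44
Act: re[v=232; u_from=K; u_to=F]
Obs: -4207/100
Act: fold[x=64]
Obs: -2816


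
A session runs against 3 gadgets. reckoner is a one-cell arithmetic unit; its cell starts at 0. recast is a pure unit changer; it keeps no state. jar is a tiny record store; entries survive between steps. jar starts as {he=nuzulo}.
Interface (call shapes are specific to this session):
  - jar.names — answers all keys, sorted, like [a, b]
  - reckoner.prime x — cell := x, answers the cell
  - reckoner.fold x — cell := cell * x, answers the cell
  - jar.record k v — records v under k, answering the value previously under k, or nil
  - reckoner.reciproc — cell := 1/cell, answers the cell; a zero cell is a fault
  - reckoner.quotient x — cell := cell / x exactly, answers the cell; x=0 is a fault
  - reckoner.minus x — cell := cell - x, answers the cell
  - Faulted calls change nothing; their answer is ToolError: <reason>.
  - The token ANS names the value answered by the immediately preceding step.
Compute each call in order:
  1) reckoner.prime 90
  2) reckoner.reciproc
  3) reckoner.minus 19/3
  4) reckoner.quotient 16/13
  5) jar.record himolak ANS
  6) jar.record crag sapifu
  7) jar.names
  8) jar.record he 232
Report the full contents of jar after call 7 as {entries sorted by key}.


Answer: {crag=sapifu, he=nuzulo, himolak=-7397/1440}

Derivation:
-> prime(x→90)
<- 90
-> reciproc()
<- 1/90
-> minus(x→19/3)
<- -569/90
-> quotient(x→16/13)
<- -7397/1440
-> record(k→himolak, v→ANS)
<- nil
-> record(k→crag, v→sapifu)
<- nil
-> names()
<- [crag, he, himolak]
-> record(k→he, v→232)
<- nuzulo


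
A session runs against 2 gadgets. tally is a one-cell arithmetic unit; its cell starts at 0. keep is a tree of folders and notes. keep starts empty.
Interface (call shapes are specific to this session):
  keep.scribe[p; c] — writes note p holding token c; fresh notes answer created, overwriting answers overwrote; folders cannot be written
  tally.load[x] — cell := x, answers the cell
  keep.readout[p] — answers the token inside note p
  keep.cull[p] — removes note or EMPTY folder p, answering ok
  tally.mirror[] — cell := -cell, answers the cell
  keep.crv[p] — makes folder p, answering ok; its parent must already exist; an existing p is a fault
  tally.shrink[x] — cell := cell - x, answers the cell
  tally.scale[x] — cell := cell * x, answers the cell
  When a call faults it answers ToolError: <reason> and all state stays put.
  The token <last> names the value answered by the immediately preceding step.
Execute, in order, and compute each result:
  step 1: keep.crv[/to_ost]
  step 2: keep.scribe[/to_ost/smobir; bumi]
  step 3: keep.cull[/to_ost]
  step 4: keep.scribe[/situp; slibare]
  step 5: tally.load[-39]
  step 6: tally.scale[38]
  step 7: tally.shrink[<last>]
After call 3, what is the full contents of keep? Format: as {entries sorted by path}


> keep.crv p='/to_ost'
[out] ok
> keep.scribe p='/to_ost/smobir' c='bumi'
[out] created
> keep.cull p='/to_ost'
[out] ToolError: not empty
> keep.scribe p='/situp' c='slibare'
[out] created
> tally.load x='-39'
[out] -39
> tally.scale x='38'
[out] -1482
> tally.shrink x='<last>'
[out] 0

Answer: {to_ost/, to_ost/smobir=bumi}


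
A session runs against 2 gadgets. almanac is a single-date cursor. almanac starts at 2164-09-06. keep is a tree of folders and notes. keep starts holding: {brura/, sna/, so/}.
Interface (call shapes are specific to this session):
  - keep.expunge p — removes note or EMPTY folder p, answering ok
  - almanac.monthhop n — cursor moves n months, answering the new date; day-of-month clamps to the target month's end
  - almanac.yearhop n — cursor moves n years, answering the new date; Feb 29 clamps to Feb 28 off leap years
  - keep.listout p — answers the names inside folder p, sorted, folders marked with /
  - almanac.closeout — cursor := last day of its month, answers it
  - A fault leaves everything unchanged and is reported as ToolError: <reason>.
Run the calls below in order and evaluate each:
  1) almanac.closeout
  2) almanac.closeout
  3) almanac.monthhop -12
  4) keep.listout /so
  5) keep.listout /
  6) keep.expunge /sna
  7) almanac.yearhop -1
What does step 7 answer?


! almanac.closeout() == 2164-09-30
! almanac.closeout() == 2164-09-30
! almanac.monthhop(n='-12') == 2163-09-30
! keep.listout(p='/so') == []
! keep.listout(p='/') == [brura/, sna/, so/]
! keep.expunge(p='/sna') == ok
! almanac.yearhop(n='-1') == 2162-09-30

Answer: 2162-09-30


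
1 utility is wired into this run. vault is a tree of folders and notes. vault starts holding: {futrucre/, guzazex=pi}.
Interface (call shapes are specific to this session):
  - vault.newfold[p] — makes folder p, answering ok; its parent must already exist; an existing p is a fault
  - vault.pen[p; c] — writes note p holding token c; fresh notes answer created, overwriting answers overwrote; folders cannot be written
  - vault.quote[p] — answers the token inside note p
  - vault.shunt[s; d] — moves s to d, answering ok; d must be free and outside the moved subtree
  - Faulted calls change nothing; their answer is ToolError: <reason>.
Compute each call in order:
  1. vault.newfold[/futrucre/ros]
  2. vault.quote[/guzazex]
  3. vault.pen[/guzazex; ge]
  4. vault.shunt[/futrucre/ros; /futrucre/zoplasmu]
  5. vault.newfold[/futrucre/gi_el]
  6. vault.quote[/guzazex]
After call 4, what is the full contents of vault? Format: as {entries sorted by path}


Answer: {futrucre/, futrucre/zoplasmu/, guzazex=ge}

Derivation:
CALL vault.newfold[p=/futrucre/ros]
RET  ok
CALL vault.quote[p=/guzazex]
RET  pi
CALL vault.pen[p=/guzazex; c=ge]
RET  overwrote
CALL vault.shunt[s=/futrucre/ros; d=/futrucre/zoplasmu]
RET  ok
CALL vault.newfold[p=/futrucre/gi_el]
RET  ok
CALL vault.quote[p=/guzazex]
RET  ge


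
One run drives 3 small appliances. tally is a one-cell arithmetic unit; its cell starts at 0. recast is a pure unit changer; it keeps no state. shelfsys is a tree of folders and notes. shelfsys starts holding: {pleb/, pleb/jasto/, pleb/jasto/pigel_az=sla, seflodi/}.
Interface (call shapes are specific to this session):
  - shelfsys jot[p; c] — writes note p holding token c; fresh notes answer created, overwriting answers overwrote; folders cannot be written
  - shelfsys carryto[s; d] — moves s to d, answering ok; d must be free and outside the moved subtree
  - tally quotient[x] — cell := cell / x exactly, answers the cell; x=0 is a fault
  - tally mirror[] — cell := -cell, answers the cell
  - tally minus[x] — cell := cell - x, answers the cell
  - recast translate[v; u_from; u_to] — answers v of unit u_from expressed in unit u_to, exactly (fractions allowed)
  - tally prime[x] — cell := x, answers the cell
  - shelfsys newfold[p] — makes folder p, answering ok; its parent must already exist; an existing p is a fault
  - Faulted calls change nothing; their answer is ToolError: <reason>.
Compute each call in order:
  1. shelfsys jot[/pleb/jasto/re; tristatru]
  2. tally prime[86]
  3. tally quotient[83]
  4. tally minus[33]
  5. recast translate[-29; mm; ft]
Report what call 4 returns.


Answer: -2653/83

Derivation:
// shelfsys jot(p: /pleb/jasto/re, c: tristatru) ~> created
// tally prime(x: 86) ~> 86
// tally quotient(x: 83) ~> 86/83
// tally minus(x: 33) ~> -2653/83
// recast translate(v: -29, u_from: mm, u_to: ft) ~> -145/1524


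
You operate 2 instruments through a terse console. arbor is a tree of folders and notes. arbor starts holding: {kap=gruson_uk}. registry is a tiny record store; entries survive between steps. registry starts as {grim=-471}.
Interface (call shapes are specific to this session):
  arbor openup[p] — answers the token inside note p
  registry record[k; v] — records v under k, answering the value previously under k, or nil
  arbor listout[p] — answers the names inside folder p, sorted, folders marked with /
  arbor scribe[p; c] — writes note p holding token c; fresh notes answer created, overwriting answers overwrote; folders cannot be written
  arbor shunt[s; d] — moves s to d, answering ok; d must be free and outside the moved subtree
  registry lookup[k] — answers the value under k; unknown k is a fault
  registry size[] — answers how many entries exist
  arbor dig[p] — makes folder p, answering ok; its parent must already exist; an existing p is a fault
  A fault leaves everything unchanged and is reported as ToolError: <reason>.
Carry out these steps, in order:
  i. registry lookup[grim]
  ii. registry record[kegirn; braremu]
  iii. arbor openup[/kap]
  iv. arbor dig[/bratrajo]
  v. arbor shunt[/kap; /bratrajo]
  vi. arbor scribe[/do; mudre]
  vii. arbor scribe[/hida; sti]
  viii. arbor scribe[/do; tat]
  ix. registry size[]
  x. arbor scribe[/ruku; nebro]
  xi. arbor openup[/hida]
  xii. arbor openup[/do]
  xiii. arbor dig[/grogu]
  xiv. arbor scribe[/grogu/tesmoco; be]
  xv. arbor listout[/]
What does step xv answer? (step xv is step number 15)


Answer: [bratrajo/, do, grogu/, hida, kap, ruku]

Derivation:
I invoke registry lookup on k='grim', and observe -471.
I try registry record on k='kegirn', v='braremu', — result: nil.
Now I run arbor openup on p='/kap', and see gruson_uk.
Invoking arbor dig on p='/bratrajo', which returns ok.
I use arbor shunt on s='/kap', d='/bratrajo', and observe ToolError: exists.
Using arbor scribe on p='/do', c='mudre', which returns created.
I invoke arbor scribe on p='/hida', c='sti', which returns created.
I call arbor scribe on p='/do', c='tat': overwrote.
Then registry size(): 2.
Using arbor scribe on p='/ruku', c='nebro', giving created.
Calling arbor openup on p='/hida', yielding sti.
Invoking arbor openup on p='/do', and get tat.
Using arbor dig on p='/grogu', and get ok.
Then arbor scribe on p='/grogu/tesmoco', c='be', and get created.
I invoke arbor listout on p='/', giving [bratrajo/, do, grogu/, hida, kap, ruku].


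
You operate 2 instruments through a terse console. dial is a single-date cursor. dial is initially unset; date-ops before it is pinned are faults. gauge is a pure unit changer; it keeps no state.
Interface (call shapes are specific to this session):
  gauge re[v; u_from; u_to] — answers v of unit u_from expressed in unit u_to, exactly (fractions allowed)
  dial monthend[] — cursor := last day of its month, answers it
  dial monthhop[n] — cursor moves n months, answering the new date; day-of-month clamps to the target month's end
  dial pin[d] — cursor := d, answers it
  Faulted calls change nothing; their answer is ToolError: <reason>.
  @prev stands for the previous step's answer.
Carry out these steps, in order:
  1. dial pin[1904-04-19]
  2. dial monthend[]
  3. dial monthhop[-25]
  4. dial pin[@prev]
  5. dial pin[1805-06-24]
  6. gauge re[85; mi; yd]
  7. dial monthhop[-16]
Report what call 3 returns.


Answer: 1902-03-30

Derivation:
Now I run dial pin with d: 1904-04-19, and observe 1904-04-19.
I run dial monthend(): 1904-04-30.
I try dial monthhop with n: -25, and see 1902-03-30.
Next I call dial pin with d: @prev, and see 1902-03-30.
I try dial pin with d: 1805-06-24, → 1805-06-24.
I call gauge re with v: 85, u_from: mi, u_to: yd: 149600.
I use dial monthhop with n: -16, which returns 1804-02-24.


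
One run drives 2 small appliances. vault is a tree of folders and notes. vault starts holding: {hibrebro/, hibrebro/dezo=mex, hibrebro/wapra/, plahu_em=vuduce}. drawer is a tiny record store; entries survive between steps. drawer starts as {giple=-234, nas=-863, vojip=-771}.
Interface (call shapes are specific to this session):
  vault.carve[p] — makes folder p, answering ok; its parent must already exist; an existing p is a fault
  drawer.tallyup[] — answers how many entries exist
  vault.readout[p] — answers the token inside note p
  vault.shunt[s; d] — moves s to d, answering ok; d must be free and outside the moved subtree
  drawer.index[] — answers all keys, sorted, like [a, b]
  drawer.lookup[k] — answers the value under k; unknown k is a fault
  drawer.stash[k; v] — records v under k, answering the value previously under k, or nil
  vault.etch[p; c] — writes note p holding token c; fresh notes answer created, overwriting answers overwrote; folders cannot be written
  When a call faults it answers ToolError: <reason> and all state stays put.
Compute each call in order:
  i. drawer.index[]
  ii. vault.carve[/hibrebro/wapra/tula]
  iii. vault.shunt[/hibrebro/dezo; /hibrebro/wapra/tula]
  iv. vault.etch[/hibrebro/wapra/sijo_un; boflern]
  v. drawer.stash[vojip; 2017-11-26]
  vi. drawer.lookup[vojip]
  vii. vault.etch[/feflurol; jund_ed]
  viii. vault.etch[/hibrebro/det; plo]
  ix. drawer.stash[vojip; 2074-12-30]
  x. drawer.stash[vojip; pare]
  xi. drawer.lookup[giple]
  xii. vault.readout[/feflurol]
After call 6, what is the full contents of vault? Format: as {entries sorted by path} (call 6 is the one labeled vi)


Then drawer.index, which returns [giple, nas, vojip].
Invoking vault.carve on p='/hibrebro/wapra/tula': ok.
Invoking vault.shunt on s='/hibrebro/dezo', d='/hibrebro/wapra/tula', yielding ToolError: exists.
Now I run vault.etch on p='/hibrebro/wapra/sijo_un', c='boflern', which returns created.
Then drawer.stash on k='vojip', v='2017-11-26', giving -771.
Calling drawer.lookup on k='vojip', and observe 2017-11-26.
I call vault.etch on p='/feflurol', c='jund_ed', which returns created.
Then vault.etch on p='/hibrebro/det', c='plo', and observe created.
I run drawer.stash on k='vojip', v='2074-12-30', → 2017-11-26.
I invoke drawer.stash on k='vojip', v='pare', — result: 2074-12-30.
Now I run drawer.lookup on k='giple', — result: -234.
I try vault.readout on p='/feflurol', → jund_ed.

Answer: {hibrebro/, hibrebro/dezo=mex, hibrebro/wapra/, hibrebro/wapra/sijo_un=boflern, hibrebro/wapra/tula/, plahu_em=vuduce}


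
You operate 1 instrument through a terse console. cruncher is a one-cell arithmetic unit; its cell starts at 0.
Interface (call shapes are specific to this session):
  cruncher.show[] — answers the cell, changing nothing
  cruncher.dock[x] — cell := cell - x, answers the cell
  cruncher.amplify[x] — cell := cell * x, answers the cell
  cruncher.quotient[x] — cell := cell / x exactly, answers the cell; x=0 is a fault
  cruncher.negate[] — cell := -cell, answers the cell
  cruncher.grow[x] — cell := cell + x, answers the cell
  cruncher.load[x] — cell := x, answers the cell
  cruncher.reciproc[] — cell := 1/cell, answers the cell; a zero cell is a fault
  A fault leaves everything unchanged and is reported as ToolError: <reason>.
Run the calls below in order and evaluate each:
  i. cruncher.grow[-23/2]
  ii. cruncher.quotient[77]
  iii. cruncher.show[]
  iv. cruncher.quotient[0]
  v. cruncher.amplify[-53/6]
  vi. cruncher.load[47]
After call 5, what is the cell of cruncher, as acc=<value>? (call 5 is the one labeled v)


-> cruncher.grow(x→-23/2)
<- -23/2
-> cruncher.quotient(x→77)
<- -23/154
-> cruncher.show()
<- -23/154
-> cruncher.quotient(x→0)
<- ToolError: division by zero
-> cruncher.amplify(x→-53/6)
<- 1219/924
-> cruncher.load(x→47)
<- 47

Answer: acc=1219/924


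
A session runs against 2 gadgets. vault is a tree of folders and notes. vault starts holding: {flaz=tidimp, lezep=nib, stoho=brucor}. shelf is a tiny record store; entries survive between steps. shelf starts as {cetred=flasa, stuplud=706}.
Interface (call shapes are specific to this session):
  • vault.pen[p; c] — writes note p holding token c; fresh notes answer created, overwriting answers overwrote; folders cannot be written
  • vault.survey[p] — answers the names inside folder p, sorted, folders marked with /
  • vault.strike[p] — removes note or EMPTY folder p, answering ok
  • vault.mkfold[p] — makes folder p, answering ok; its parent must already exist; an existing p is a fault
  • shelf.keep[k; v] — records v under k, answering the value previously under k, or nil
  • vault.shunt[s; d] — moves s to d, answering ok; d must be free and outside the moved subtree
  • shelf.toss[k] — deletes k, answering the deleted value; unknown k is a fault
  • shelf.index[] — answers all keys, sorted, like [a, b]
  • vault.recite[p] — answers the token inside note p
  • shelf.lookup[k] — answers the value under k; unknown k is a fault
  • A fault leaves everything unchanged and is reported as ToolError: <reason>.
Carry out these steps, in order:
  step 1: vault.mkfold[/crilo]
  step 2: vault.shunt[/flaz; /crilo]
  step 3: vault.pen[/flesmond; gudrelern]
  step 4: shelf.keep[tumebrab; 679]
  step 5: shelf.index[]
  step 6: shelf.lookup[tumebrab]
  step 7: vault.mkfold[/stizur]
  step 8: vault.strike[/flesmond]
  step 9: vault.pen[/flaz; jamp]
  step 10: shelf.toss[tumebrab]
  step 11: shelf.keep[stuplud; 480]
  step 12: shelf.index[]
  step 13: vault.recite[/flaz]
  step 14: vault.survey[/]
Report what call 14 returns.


Answer: [crilo/, flaz, lezep, stizur/, stoho]

Derivation:
Using vault.mkfold using p: /crilo, giving ok.
Now I run vault.shunt using s: /flaz, d: /crilo, — result: ToolError: exists.
I use vault.pen using p: /flesmond, c: gudrelern, and observe created.
Using shelf.keep using k: tumebrab, v: 679, and observe nil.
Now I run shelf.index(): [cetred, stuplud, tumebrab].
I try shelf.lookup using k: tumebrab, — result: 679.
Calling vault.mkfold using p: /stizur: ok.
I invoke vault.strike using p: /flesmond, giving ok.
Next I call vault.pen using p: /flaz, c: jamp, and observe overwrote.
I call shelf.toss using k: tumebrab, and see 679.
Now I run shelf.keep using k: stuplud, v: 480, and see 706.
Invoking shelf.index, yielding [cetred, stuplud].
I call vault.recite using p: /flaz, — result: jamp.
Using vault.survey using p: /: [crilo/, flaz, lezep, stizur/, stoho].


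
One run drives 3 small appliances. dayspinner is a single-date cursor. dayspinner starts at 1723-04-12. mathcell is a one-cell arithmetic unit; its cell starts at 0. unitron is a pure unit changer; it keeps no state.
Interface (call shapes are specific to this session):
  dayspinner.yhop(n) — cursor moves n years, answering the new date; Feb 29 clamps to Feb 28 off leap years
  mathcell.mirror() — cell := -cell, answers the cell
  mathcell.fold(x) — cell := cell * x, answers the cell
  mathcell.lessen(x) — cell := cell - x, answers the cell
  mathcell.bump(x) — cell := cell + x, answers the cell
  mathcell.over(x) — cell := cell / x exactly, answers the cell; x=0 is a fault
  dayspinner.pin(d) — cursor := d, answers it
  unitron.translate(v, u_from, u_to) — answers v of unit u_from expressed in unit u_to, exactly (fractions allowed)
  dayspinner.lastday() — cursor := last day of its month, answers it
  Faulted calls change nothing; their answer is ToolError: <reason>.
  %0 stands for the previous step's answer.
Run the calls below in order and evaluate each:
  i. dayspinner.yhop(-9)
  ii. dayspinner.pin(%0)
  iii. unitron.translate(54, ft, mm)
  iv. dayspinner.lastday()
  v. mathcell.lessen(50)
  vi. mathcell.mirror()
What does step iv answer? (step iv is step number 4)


Answer: 1714-04-30

Derivation:
% yhop n→-9
  1714-04-12
% pin d→%0
  1714-04-12
% translate v→54 u_from→ft u_to→mm
  82296/5
% lastday
  1714-04-30
% lessen x→50
  -50
% mirror
  50


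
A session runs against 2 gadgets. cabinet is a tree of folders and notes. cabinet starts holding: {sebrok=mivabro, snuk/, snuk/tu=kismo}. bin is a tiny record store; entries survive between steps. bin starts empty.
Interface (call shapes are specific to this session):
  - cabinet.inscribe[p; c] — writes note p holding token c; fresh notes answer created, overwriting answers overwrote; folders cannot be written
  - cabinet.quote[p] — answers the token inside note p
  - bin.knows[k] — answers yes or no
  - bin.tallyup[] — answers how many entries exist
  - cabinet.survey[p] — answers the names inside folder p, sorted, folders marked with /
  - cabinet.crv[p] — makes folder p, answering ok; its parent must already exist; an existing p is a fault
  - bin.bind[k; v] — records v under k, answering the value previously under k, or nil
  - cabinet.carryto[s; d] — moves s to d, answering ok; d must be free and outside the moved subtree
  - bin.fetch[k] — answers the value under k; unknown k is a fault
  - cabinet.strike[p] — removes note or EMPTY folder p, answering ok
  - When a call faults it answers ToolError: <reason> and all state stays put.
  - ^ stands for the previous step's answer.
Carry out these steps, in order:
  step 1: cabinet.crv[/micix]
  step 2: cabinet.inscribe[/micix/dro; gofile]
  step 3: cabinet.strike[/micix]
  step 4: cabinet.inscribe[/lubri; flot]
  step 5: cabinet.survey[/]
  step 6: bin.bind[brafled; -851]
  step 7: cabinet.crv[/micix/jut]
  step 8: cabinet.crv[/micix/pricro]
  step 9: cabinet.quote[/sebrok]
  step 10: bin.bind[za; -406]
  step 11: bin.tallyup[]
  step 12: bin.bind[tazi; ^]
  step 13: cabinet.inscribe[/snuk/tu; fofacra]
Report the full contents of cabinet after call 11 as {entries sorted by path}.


# 1. crv(p=/micix) -> ok
# 2. inscribe(p=/micix/dro, c=gofile) -> created
# 3. strike(p=/micix) -> ToolError: not empty
# 4. inscribe(p=/lubri, c=flot) -> created
# 5. survey(p=/) -> [lubri, micix/, sebrok, snuk/]
# 6. bind(k=brafled, v=-851) -> nil
# 7. crv(p=/micix/jut) -> ok
# 8. crv(p=/micix/pricro) -> ok
# 9. quote(p=/sebrok) -> mivabro
# 10. bind(k=za, v=-406) -> nil
# 11. tallyup() -> 2
# 12. bind(k=tazi, v=^) -> nil
# 13. inscribe(p=/snuk/tu, c=fofacra) -> overwrote

Answer: {lubri=flot, micix/, micix/dro=gofile, micix/jut/, micix/pricro/, sebrok=mivabro, snuk/, snuk/tu=kismo}


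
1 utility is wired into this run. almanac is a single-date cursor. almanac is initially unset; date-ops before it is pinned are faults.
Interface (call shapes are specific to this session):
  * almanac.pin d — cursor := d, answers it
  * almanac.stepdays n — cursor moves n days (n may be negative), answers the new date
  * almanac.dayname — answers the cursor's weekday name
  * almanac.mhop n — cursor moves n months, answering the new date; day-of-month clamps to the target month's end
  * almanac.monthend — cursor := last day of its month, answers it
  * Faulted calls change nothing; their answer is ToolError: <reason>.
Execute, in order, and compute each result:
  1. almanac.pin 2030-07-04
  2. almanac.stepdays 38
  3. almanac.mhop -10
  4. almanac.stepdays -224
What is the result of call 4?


>> almanac.pin(d=2030-07-04)
<< 2030-07-04
>> almanac.stepdays(n=38)
<< 2030-08-11
>> almanac.mhop(n=-10)
<< 2029-10-11
>> almanac.stepdays(n=-224)
<< 2029-03-01

Answer: 2029-03-01


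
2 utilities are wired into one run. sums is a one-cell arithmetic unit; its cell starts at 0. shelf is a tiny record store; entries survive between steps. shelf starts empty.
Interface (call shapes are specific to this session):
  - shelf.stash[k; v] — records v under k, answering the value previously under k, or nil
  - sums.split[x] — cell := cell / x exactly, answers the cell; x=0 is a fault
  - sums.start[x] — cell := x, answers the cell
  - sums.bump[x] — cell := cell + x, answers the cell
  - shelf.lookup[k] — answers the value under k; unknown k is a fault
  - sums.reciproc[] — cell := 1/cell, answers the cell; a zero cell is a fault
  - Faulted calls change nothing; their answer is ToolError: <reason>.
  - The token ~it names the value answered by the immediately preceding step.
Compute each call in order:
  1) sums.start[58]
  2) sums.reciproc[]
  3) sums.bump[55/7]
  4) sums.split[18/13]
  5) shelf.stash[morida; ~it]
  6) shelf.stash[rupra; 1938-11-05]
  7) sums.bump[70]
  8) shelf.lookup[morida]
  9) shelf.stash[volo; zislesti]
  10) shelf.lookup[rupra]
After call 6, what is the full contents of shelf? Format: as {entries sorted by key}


Answer: {morida=41561/7308, rupra=1938-11-05}

Derivation:
Next I call sums.start passing x: 58: 58.
Now I run sums.reciproc, yielding 1/58.
Calling sums.bump passing x: 55/7, yielding 3197/406.
I try sums.split passing x: 18/13, giving 41561/7308.
Now I run shelf.stash passing k: morida, v: ~it, which returns nil.
I try shelf.stash passing k: rupra, v: 1938-11-05, → nil.
Then sums.bump passing x: 70, which returns 553121/7308.
Now I run shelf.lookup passing k: morida, which returns 41561/7308.
I use shelf.stash passing k: volo, v: zislesti, and see nil.
I call shelf.lookup passing k: rupra, which returns 1938-11-05.


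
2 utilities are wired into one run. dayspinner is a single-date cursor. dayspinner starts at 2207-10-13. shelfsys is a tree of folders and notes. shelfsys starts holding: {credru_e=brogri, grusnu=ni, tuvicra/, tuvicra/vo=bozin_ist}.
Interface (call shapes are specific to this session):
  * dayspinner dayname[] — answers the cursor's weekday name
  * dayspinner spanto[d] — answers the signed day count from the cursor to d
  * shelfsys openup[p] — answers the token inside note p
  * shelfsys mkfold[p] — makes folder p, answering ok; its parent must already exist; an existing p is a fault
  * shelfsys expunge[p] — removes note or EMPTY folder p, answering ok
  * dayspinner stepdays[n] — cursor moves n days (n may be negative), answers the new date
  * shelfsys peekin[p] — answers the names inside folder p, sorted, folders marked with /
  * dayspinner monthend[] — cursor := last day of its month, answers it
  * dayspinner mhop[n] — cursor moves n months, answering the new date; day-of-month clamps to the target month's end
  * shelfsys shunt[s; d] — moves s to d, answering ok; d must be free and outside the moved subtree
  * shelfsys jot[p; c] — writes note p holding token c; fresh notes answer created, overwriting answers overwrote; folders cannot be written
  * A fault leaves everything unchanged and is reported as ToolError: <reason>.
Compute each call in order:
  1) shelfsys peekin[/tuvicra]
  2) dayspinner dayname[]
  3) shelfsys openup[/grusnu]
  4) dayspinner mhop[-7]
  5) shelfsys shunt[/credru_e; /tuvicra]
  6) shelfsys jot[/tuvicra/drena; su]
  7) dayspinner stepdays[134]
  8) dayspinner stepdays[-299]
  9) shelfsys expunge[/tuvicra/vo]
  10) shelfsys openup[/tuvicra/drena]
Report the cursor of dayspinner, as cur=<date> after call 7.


Answer: cur=2207-07-25

Derivation:
I try shelfsys peekin with p: /tuvicra, — result: [vo].
I invoke dayspinner dayname(), and see Tuesday.
I use shelfsys openup with p: /grusnu, — result: ni.
Calling dayspinner mhop with n: -7, — result: 2207-03-13.
I invoke shelfsys shunt with s: /credru_e, d: /tuvicra, and get ToolError: exists.
I invoke shelfsys jot with p: /tuvicra/drena, c: su, and see created.
Using dayspinner stepdays with n: 134, which returns 2207-07-25.
Invoking dayspinner stepdays with n: -299, and observe 2206-09-29.
I call shelfsys expunge with p: /tuvicra/vo, yielding ok.
Now I run shelfsys openup with p: /tuvicra/drena, which returns su.


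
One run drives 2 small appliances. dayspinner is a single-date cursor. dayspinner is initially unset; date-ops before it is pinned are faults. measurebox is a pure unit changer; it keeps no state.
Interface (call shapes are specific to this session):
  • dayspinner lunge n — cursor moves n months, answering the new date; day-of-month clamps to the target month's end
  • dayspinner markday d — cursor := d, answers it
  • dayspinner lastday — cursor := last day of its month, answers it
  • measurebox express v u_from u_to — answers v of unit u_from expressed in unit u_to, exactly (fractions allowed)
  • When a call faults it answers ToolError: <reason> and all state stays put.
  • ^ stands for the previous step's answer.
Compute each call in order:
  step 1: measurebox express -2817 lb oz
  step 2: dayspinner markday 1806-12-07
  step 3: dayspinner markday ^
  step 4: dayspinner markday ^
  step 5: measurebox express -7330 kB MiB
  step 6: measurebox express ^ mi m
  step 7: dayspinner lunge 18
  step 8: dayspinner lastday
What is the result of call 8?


% 1. measurebox express(v: -2817, u_from: lb, u_to: oz) : -45072
% 2. dayspinner markday(d: 1806-12-07) : 1806-12-07
% 3. dayspinner markday(d: ^) : 1806-12-07
% 4. dayspinner markday(d: ^) : 1806-12-07
% 5. measurebox express(v: -7330, u_from: kB, u_to: MiB) : -458125/65536
% 6. measurebox express(v: ^, u_from: mi, u_to: m) : -46080045/4096
% 7. dayspinner lunge(n: 18) : 1808-06-07
% 8. dayspinner lastday() : 1808-06-30

Answer: 1808-06-30


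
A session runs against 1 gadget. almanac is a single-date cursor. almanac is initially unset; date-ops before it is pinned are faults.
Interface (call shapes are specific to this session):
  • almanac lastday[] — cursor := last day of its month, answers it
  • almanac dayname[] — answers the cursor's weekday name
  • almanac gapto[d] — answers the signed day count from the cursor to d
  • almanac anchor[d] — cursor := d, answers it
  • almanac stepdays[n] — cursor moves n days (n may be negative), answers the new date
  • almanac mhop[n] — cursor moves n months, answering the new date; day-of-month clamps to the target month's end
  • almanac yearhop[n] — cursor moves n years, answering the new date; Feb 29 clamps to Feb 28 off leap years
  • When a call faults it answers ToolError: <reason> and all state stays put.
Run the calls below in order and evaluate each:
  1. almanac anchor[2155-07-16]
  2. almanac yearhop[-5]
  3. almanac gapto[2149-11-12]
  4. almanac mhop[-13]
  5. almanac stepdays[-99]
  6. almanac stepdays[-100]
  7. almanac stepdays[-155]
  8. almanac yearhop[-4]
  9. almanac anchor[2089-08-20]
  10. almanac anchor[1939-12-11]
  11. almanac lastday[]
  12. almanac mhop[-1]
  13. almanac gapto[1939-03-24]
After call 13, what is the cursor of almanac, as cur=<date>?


Answer: cur=1939-11-30

Derivation:
% almanac anchor 2155-07-16
  2155-07-16
% almanac yearhop -5
  2150-07-16
% almanac gapto 2149-11-12
  -246
% almanac mhop -13
  2149-06-16
% almanac stepdays -99
  2149-03-09
% almanac stepdays -100
  2148-11-29
% almanac stepdays -155
  2148-06-27
% almanac yearhop -4
  2144-06-27
% almanac anchor 2089-08-20
  2089-08-20
% almanac anchor 1939-12-11
  1939-12-11
% almanac lastday
  1939-12-31
% almanac mhop -1
  1939-11-30
% almanac gapto 1939-03-24
  -251


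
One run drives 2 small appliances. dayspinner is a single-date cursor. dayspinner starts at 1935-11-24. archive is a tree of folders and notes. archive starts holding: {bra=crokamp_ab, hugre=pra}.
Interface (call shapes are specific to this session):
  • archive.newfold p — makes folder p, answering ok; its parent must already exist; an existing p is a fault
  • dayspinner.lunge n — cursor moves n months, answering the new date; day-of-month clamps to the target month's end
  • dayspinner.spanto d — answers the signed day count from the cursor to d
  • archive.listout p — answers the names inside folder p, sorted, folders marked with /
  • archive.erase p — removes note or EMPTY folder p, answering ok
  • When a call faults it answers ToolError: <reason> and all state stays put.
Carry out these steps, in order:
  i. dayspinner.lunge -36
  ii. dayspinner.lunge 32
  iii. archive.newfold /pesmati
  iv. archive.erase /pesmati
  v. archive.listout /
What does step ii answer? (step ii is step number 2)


Answer: 1935-07-24

Derivation:
Act: lunge[n='-36']
Obs: 1932-11-24
Act: lunge[n='32']
Obs: 1935-07-24
Act: newfold[p='/pesmati']
Obs: ok
Act: erase[p='/pesmati']
Obs: ok
Act: listout[p='/']
Obs: [bra, hugre]


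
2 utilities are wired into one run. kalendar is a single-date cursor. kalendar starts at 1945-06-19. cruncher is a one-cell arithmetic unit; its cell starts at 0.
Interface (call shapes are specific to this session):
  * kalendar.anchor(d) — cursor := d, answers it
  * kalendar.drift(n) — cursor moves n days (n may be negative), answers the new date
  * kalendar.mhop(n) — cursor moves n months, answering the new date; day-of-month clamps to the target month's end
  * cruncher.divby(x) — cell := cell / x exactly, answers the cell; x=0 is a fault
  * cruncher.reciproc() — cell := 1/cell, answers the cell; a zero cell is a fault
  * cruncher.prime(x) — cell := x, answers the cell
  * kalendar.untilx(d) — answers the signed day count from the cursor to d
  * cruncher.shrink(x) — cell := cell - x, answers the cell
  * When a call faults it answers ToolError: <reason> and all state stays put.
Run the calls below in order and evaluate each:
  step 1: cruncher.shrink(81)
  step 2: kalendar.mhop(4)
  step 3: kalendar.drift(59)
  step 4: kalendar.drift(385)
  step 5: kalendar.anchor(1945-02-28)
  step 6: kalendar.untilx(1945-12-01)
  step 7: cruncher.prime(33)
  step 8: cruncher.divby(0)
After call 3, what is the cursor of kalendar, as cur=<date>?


Answer: cur=1945-12-17

Derivation:
-- shrink(81) => -81
-- mhop(4) => 1945-10-19
-- drift(59) => 1945-12-17
-- drift(385) => 1947-01-06
-- anchor(1945-02-28) => 1945-02-28
-- untilx(1945-12-01) => 276
-- prime(33) => 33
-- divby(0) => ToolError: division by zero


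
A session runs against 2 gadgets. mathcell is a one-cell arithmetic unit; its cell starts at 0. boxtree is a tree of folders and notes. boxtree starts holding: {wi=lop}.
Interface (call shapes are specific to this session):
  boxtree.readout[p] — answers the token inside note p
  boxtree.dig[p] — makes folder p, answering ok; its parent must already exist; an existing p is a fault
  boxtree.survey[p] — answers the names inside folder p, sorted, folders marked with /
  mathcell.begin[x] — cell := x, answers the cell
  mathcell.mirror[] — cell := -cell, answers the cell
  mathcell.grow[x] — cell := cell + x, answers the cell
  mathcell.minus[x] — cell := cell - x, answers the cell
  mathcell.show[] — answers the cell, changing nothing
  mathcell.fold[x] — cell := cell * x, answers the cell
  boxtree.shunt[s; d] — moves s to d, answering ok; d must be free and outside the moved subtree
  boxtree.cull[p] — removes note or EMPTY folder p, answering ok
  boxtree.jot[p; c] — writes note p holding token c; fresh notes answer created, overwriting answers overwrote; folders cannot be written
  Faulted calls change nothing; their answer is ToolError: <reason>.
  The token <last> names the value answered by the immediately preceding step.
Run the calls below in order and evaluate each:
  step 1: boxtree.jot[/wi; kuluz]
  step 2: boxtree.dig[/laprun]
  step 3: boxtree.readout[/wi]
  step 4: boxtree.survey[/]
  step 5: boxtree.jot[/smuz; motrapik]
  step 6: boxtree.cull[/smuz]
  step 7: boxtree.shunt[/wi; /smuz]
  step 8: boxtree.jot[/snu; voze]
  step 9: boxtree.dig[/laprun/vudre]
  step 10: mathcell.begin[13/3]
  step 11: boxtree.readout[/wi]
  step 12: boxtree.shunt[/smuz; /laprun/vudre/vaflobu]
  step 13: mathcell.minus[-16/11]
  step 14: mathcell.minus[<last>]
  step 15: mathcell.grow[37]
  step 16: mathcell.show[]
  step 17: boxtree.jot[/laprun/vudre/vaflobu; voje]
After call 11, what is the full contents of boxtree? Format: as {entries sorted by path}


I call boxtree.jot passing p→/wi, c→kuluz, → overwrote.
I run boxtree.dig passing p→/laprun, yielding ok.
Calling boxtree.readout passing p→/wi, and observe kuluz.
Calling boxtree.survey passing p→/, giving [laprun/, wi].
Next I call boxtree.jot passing p→/smuz, c→motrapik, and observe created.
Then boxtree.cull passing p→/smuz, and get ok.
Invoking boxtree.shunt passing s→/wi, d→/smuz, and see ok.
I try boxtree.jot passing p→/snu, c→voze, yielding created.
I try boxtree.dig passing p→/laprun/vudre, → ok.
Then mathcell.begin passing x→13/3, giving 13/3.
I use boxtree.readout passing p→/wi: ToolError: not found.
Now I run boxtree.shunt passing s→/smuz, d→/laprun/vudre/vaflobu, and get ok.
Calling mathcell.minus passing x→-16/11, and see 191/33.
Calling mathcell.minus passing x→<last>, → 0.
I use mathcell.grow passing x→37, which returns 37.
Using mathcell.show, and see 37.
I invoke boxtree.jot passing p→/laprun/vudre/vaflobu, c→voje, giving overwrote.

Answer: {laprun/, laprun/vudre/, smuz=kuluz, snu=voze}


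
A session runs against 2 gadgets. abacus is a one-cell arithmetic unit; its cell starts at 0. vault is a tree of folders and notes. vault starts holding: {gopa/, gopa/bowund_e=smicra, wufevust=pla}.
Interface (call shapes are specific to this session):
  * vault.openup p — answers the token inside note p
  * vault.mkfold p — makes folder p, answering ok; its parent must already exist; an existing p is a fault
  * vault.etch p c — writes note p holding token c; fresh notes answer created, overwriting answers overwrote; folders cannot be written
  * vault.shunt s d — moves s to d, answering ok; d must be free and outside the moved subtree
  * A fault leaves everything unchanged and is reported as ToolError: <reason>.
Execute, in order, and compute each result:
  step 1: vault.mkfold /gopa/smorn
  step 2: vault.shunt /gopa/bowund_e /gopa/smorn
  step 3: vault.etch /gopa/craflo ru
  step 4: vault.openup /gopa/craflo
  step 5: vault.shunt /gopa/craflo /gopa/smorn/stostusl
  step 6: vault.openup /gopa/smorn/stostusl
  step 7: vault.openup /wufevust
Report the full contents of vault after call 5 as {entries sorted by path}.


Answer: {gopa/, gopa/bowund_e=smicra, gopa/smorn/, gopa/smorn/stostusl=ru, wufevust=pla}

Derivation:
>> mkfold(p: /gopa/smorn)
<< ok
>> shunt(s: /gopa/bowund_e, d: /gopa/smorn)
<< ToolError: exists
>> etch(p: /gopa/craflo, c: ru)
<< created
>> openup(p: /gopa/craflo)
<< ru
>> shunt(s: /gopa/craflo, d: /gopa/smorn/stostusl)
<< ok
>> openup(p: /gopa/smorn/stostusl)
<< ru
>> openup(p: /wufevust)
<< pla
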